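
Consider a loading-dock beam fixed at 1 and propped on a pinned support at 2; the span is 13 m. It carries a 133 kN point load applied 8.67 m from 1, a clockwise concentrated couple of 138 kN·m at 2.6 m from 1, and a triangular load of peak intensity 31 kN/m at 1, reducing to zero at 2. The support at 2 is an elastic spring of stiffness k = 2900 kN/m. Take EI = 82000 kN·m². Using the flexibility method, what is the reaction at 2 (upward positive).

Release the roller at 2. Primary structure: cantilever fixed at 1.
Deflection at 2 on the released cantilever, summing each load's contribution:
  point load 133 at a = 8.67: Pa²(3L − a)/(6EI) = 50537/EI
  clockwise couple 138 at a = 2.6: M₀a(2L − a)/(2EI) = 4198/EI
  triangular load, peak 31 at the fixed end: w₀L⁴/(30EI) = 29513/EI
  δ_0 = 84248/EI
Tip deflection under a unit load at 2: L³/(3EI) = 732.3/EI.
With EI = 82000 kN·m²: δ_0 = 1.0274 m and δ_{22} = 0.008931 m/kN.
Compatibility — the spring shortens by R_2/k under the reaction it provides: δ_0 − R_2·δ_{22} = R_2/k. With 1/k = 0.000345 m/kN, R_2 = δ_0 / (δ_{22} + 1/k) = 1.0274 / (0.008931 + 0.000345) = 110.8 kN.

R_2 = 110.8 kN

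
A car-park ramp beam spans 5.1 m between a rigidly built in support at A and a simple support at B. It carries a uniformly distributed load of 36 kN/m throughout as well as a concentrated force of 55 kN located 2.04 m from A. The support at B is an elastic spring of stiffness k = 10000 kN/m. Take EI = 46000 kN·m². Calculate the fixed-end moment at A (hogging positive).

M_A = 209.5 kN·m

Choose R_B as the redundant. The primary structure is the cantilever fixed at A.
Free-end deflection of the primary structure under the applied loading (downward +):
  UDL 36: wL⁴/(8EI) = 3044/EI
  point load 55 at a = 2.04: Pa²(3L − a)/(6EI) = 505.8/EI
  δ_0 = 3550/EI
Flexibility coefficient — unit upward force at B: δ_{BB} = L³/(3EI) = 44.22/EI.
With EI = 46000 kN·m²: δ_0 = 0.077178 m and δ_{BB} = 0.000961 m/kN.
Compatibility — the spring shortens by R_B/k under the reaction it provides: δ_0 − R_B·δ_{BB} = R_B/k. With 1/k = 0.0001 m/kN, R_B = δ_0 / (δ_{BB} + 1/k) = 0.077178 / (0.000961 + 0.0001) = 72.72 kN.
Moment equilibrium about A: M_A = Σ(load moments about A) − R_B·L = 580.4 − 72.72×5.1 = 209.5 kN·m.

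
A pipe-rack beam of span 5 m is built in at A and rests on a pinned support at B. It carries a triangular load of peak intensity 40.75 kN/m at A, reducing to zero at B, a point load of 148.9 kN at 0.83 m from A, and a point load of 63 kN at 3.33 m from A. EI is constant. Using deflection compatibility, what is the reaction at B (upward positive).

Release the roller at B. Primary structure: cantilever fixed at A.
Downward deflection at the released point B due to the loads:
  triangular load, peak 40.75 at the fixed end: w₀L⁴/(30EI) = 849/EI
  point load 148.9 at a = 0.83: Pa²(3L − a)/(6EI) = 242.3/EI
  point load 63 at a = 3.33: Pa²(3L − a)/(6EI) = 1359/EI
  δ_0 = 2450/EI
Flexibility coefficient — unit upward force at B: δ_{BB} = L³/(3EI) = 41.67/EI.
The prop prevents deflection at B: R_B = δ_0/δ_{BB} = 2450/41.67 = 58.8 kN.

R_B = 58.8 kN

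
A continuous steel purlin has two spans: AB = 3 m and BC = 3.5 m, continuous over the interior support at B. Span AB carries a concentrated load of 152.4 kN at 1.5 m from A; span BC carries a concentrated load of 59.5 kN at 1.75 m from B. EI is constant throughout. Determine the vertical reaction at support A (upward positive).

R_A = 56 kN

Take M_B as the redundant. Released structure: two simple spans AB and BC with a hinge at B.
End slopes at the hinge B, treating each span as simply supported:
  span AB: point load 152.4 at a = 1.5: Pab(L + a)/(6LEI) = 85.72/EI
  span BC: point load 59.5 at a = 1.75: Pab(L + b)/(6LEI) = 45.55/EI
  relative rotation θ_0 = (85.72 + 45.55)/EI = 131.3/EI
A unit hogging moment at B produces rotation L₁/(3EI) + L₂/(3EI) = 2.167/EI.
Slope continuity at B: θ_0 = M_B·2.167/EI, so M_B = 131.3/2.167 = 60.59 kN·m (hogging).
Span AB, ΣM about A with M_B applied at B: R_B^{AB}·3 = 228.6 + 60.59, so R_B^{AB} = 96.4 kN and R_A = 152.4 − 96.4 = 56 kN.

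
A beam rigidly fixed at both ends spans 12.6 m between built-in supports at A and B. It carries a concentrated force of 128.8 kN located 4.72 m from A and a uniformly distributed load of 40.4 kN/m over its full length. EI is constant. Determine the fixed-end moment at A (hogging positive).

Release both end moments; the primary structure is a simply-supported span AB with redundants M_A and M_B.
On the primary (simply-supported) span, the end slopes from the loading are:
  at A: point load 128.8 at a = 4.72: Pab(L + b)/(6LEI) = 1298/EI
  at B: point load 128.8 at a = 4.72: Pab(L + a)/(6LEI) = 1098/EI
  at A: UDL 40.4: wL³/(24EI) = 3367/EI
  at B: UDL 40.4: wL³/(24EI) = 3367/EI
  θ_A0 = 4665/EI,  θ_B0 = 4465/EI
Flexibility coefficients: a unit moment at one end gives L/(3EI) there and L/(6EI) at the far end, so f₁₁ = f₂₂ = 4.2/EI and f₁₂ = f₂₁ = 2.1/EI.
Compatibility — zero rotation at each built-in end:
  4.2 M_A + 2.1 M_B = 4665
  2.1 M_A + 4.2 M_B = 4465
Solving the pair gives M_A = 772.3 kN·m and M_B = 676.9 kN·m (hogging).

M_A = 772.3 kN·m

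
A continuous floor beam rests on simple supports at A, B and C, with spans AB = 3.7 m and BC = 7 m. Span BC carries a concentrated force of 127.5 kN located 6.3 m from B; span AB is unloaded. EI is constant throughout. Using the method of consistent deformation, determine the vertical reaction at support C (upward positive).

Take M_B as the redundant. Released structure: two simple spans AB and BC with a hinge at B.
Rotations at B on the released spans (each span's end-slope, ×1/EI):
  span BC: point load 127.5 at a = 6.3: Pab(L + b)/(6LEI) = 103.1/EI
  relative rotation θ_0 = (0 + 103.1)/EI = 103.1/EI
A unit hogging moment at B produces rotation L₁/(3EI) + L₂/(3EI) = 3.567/EI.
Compatibility: M_B·(L₁+L₂)/(3EI) = θ_0, giving M_B = 28.9 kN·m (hogging).
Span BC, ΣM about C: R_B^{BC}·7 = 89.25 + 28.9, so R_B^{BC} = 16.88 kN and R_C = 127.5 − 16.88 = 110.6 kN.

R_C = 110.6 kN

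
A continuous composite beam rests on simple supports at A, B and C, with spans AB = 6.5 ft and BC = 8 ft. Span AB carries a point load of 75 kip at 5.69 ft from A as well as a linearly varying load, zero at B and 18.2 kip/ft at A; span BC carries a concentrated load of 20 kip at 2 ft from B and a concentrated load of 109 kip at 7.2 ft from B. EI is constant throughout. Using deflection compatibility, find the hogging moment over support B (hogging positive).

M_B = 80.76 kip·ft

Release continuity at B by inserting a hinge; the redundant is the internal moment M_B. The primary structure is two simply-supported spans AB and BC.
Rotations at B on the released spans (each span's end-slope, ×1/EI):
  span AB: point load 75 at a = 5.69: Pab(L + a)/(6LEI) = 108/EI
  span AB: triangular load, peak 18.2: 7w₀L³/(360EI) = 97.19/EI
  span BC: point load 20 at a = 2: Pab(L + b)/(6LEI) = 70/EI
  span BC: point load 109 at a = 7.2: Pab(L + b)/(6LEI) = 115.1/EI
  relative rotation θ_0 = (205.2 + 185.1)/EI = 390.3/EI
A unit hogging moment at B produces rotation L₁/(3EI) + L₂/(3EI) = 4.833/EI.
Slope continuity at B: θ_0 = M_B·4.833/EI, so M_B = 390.3/4.833 = 80.76 kip·ft (hogging).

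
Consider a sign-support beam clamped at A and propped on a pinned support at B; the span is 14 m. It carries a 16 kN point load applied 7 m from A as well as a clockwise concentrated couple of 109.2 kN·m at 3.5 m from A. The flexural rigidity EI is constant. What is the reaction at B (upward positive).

R_B = 10.12 kN

Choose R_B as the redundant. The primary structure is the cantilever fixed at A.
Downward deflection at the released point B due to the loads:
  point load 16 at a = 7: Pa²(3L − a)/(6EI) = 4573/EI
  clockwise couple 109.2 at a = 3.5: M₀a(2L − a)/(2EI) = 4682/EI
  δ_0 = 9255/EI
Tip deflection under a unit load at B: L³/(3EI) = 914.7/EI.
Compatibility at B: δ_0 − R_B·δ_{BB} = 0, so R_B = 9255/914.7 = 10.12 kN.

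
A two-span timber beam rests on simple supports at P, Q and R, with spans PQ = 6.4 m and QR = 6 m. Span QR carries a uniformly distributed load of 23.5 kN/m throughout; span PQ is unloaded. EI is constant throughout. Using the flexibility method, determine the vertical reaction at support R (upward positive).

Take M_Q as the redundant. Released structure: two simple spans PQ and QR with a hinge at Q.
End slopes at the hinge Q, treating each span as simply supported:
  span QR: UDL 23.5: wL³/(24EI) = 211.5/EI
  relative rotation θ_0 = (0 + 211.5)/EI = 211.5/EI
A unit hogging moment at Q produces rotation L₁/(3EI) + L₂/(3EI) = 4.133/EI.
Compatibility: M_Q·(L₁+L₂)/(3EI) = θ_0, giving M_Q = 51.17 kN·m (hogging).
Span QR, ΣM about R: R_Q^{QR}·6 = 423 + 51.17, so R_Q^{QR} = 79.03 kN and R_R = 141 − 79.03 = 61.97 kN.

R_R = 61.97 kN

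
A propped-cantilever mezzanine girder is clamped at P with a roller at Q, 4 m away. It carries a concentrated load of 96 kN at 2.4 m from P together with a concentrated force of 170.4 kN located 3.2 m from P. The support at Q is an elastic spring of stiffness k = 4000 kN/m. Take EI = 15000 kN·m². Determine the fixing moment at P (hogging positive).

M_P = 226.5 kN·m

Remove the prop at Q; the released (primary) structure is a cantilever built in at P.
Downward deflection at the released point Q due to the loads:
  point load 96 at a = 2.4: Pa²(3L − a)/(6EI) = 884.7/EI
  point load 170.4 at a = 3.2: Pa²(3L − a)/(6EI) = 2559/EI
  δ_0 = 3444/EI
Flexibility coefficient — unit upward force at Q: δ_{QQ} = L³/(3EI) = 21.33/EI.
With EI = 15000 kN·m²: δ_0 = 0.22959 m and δ_{QQ} = 0.001422 m/kN.
Compatibility — the spring shortens by R_Q/k under the reaction it provides: δ_0 − R_Q·δ_{QQ} = R_Q/k. With 1/k = 0.00025 m/kN, R_Q = δ_0 / (δ_{QQ} + 1/k) = 0.22959 / (0.001422 + 0.00025) = 137.3 kN.
Moment equilibrium about P: M_P = Σ(load moments about P) − R_Q·L = 775.7 − 137.3×4 = 226.5 kN·m.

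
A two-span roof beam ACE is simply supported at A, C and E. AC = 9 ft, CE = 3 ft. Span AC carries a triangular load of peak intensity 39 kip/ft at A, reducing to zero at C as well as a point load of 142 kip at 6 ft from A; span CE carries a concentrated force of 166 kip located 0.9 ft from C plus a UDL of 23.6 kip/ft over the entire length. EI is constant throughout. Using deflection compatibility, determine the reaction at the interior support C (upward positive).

R_C = 457.9 kip

Take M_C as the redundant. Released structure: two simple spans AC and CE with a hinge at C.
End slopes at the hinge C, treating each span as simply supported:
  span AC: triangular load, peak 39: 7w₀L³/(360EI) = 552.8/EI
  span AC: point load 142 at a = 6: Pab(L + a)/(6LEI) = 710/EI
  span CE: point load 166 at a = 0.9: Pab(L + b)/(6LEI) = 88.89/EI
  span CE: UDL 23.6: wL³/(24EI) = 26.55/EI
  relative rotation θ_0 = (1263 + 115.4)/EI = 1378/EI
A unit hogging moment at C produces rotation L₁/(3EI) + L₂/(3EI) = 4/EI.
Slope continuity at C: θ_0 = M_C·4/EI, so M_C = 1378/4 = 344.6 kip·ft (hogging).
Span AC, ΣM about A with M_C applied at C: R_C^{AC}·9 = 1378 + 344.6, so R_C^{AC} = 191.5 kip and R_A = 317.5 − 191.5 = 126 kip.
Span CE, ΣM about E: R_C^{CE}·3 = 454.8 + 344.6, so R_C^{CE} = 266.5 kip and R_E = 236.8 − 266.5 = -29.66 kip.
R_C = 191.5 + 266.5 = 457.9 kip.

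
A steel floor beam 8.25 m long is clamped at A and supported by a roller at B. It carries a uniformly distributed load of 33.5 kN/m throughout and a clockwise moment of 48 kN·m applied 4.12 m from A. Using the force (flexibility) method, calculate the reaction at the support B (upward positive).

Take the reaction at B as the redundant and release it; the primary structure is a cantilever fixed at A.
Free-end deflection of the primary structure under the applied loading (downward +):
  UDL 33.5: wL⁴/(8EI) = 19399/EI
  clockwise couple 48 at a = 4.12: M₀a(2L − a)/(2EI) = 1224/EI
  δ_0 = 20623/EI
Flexibility coefficient — unit upward force at B: δ_{BB} = L³/(3EI) = 187.2/EI.
The prop prevents deflection at B: R_B = δ_0/δ_{BB} = 20623/187.2 = 110.2 kN.

R_B = 110.2 kN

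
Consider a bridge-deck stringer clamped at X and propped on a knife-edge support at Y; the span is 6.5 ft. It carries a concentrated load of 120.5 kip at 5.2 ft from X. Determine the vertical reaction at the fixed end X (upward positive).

R_X = 35.67 kip

Take the reaction at Y as the redundant and release it; the primary structure is a cantilever fixed at X.
Primary-structure tip deflection at Y by superposition:
  point load 120.5 at a = 5.2: Pa²(3L − a)/(6EI) = 7766/EI
Flexibility coefficient — unit upward force at Y: δ_{YY} = L³/(3EI) = 91.54/EI.
The prop prevents deflection at Y: R_Y = δ_0/δ_{YY} = 7766/91.54 = 84.83 kip.
Vertical equilibrium: R_X = ΣP − R_Y = 120.5 − 84.83 = 35.67 kip.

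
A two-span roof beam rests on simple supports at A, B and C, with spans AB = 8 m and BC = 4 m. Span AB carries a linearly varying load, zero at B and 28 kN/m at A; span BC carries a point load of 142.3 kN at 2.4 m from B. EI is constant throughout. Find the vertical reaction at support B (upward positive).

R_B = 132.3 kN

Take M_B as the redundant. Released structure: two simple spans AB and BC with a hinge at B.
End slopes at the hinge B, treating each span as simply supported:
  span AB: triangular load, peak 28: 7w₀L³/(360EI) = 278.8/EI
  span BC: point load 142.3 at a = 2.4: Pab(L + b)/(6LEI) = 127.5/EI
  relative rotation θ_0 = (278.8 + 127.5)/EI = 406.3/EI
A unit hogging moment at B produces rotation L₁/(3EI) + L₂/(3EI) = 4/EI.
Compatibility: M_B·(L₁+L₂)/(3EI) = θ_0, giving M_B = 101.6 kN·m (hogging).
Span AB, ΣM about A with M_B applied at B: R_B^{AB}·8 = 298.7 + 101.6, so R_B^{AB} = 50.03 kN and R_A = 112 − 50.03 = 61.97 kN.
Span BC, ΣM about C: R_B^{BC}·4 = 227.7 + 101.6, so R_B^{BC} = 82.31 kN and R_C = 142.3 − 82.31 = 59.99 kN.
R_B = 50.03 + 82.31 = 132.3 kN.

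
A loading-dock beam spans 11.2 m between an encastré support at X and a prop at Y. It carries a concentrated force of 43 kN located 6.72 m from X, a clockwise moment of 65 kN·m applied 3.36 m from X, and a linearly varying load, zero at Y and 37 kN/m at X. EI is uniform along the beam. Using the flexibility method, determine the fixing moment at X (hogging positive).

M_X = 405.6 kN·m

Take the reaction at Y as the redundant and release it; the primary structure is a cantilever fixed at X.
Free-end deflection of the primary structure under the applied loading (downward +):
  point load 43 at a = 6.72: Pa²(3L − a)/(6EI) = 8699/EI
  clockwise couple 65 at a = 3.36: M₀a(2L − a)/(2EI) = 2079/EI
  triangular load, peak 37 at the fixed end: w₀L⁴/(30EI) = 19407/EI
  δ_0 = 30185/EI
Tip deflection under a unit load at Y: L³/(3EI) = 468.3/EI.
Compatibility at Y: δ_0 − R_Y·δ_{YY} = 0, so R_Y = 30185/468.3 = 64.46 kN.
Moment equilibrium about X: M_X = Σ(load moments about X) − R_Y·L = 1128 − 64.46×11.2 = 405.6 kN·m.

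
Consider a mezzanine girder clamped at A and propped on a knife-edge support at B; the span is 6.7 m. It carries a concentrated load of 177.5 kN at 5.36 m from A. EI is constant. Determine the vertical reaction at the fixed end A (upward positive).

R_A = 52.54 kN

Remove the prop at B; the released (primary) structure is a cantilever built in at A.
Deflection at B on the released cantilever, summing each load's contribution:
  point load 177.5 at a = 5.36: Pa²(3L − a)/(6EI) = 12528/EI
Tip deflection under a unit load at B: L³/(3EI) = 100.3/EI.
Compatibility at B: δ_0 − R_B·δ_{BB} = 0, so R_B = 12528/100.3 = 125 kN.
Vertical equilibrium: R_A = ΣP − R_B = 177.5 − 125 = 52.54 kN.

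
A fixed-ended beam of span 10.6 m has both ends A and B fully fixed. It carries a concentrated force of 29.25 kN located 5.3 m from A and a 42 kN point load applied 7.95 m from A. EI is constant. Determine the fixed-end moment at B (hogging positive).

M_B = 101.4 kN·m

Release both end moments; the primary structure is a simply-supported span AB with redundants M_A and M_B.
On the primary (simply-supported) span, the end slopes from the loading are:
  at A: point load 29.25 at a = 5.3: Pab(L + b)/(6LEI) = 205.4/EI
  at B: point load 29.25 at a = 5.3: Pab(L + a)/(6LEI) = 205.4/EI
  at A: point load 42 at a = 7.95: Pab(L + b)/(6LEI) = 184.3/EI
  at B: point load 42 at a = 7.95: Pab(L + a)/(6LEI) = 258.1/EI
  θ_A0 = 389.7/EI,  θ_B0 = 463.5/EI
Flexibility coefficients: a unit moment at one end gives L/(3EI) there and L/(6EI) at the far end, so f₁₁ = f₂₂ = 3.533/EI and f₁₂ = f₂₁ = 1.767/EI.
Compatibility — zero rotation at each built-in end:
  3.533 M_A + 1.767 M_B = 389.7
  1.767 M_A + 3.533 M_B = 463.5
Solving the pair gives M_A = 59.62 kN·m and M_B = 101.4 kN·m (hogging).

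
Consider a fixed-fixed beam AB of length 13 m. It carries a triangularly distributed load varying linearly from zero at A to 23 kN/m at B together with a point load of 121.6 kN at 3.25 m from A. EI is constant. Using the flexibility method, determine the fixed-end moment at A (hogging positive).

M_A = 351.9 kN·m

Take the two fixed-end moments M_A, M_B as redundants; the released structure is the simple span AB.
End rotations of the released simple span under the applied load (×1/EI):
  at A: triangular load, peak 23: 7w₀L³/(360EI) = 982.5/EI
  at B: triangular load, peak 23: w₀L³/(45EI) = 1123/EI
  at A: point load 121.6 at a = 3.25: Pab(L + b)/(6LEI) = 1124/EI
  at B: point load 121.6 at a = 3.25: Pab(L + a)/(6LEI) = 802.8/EI
  θ_A0 = 2106/EI,  θ_B0 = 1926/EI
Flexibility coefficients: a unit moment at one end gives L/(3EI) there and L/(6EI) at the far end, so f₁₁ = f₂₂ = 4.333/EI and f₁₂ = f₂₁ = 2.167/EI.
Compatibility — zero rotation at each built-in end:
  4.333 M_A + 2.167 M_B = 2106
  2.167 M_A + 4.333 M_B = 1926
Solving the pair gives M_A = 351.9 kN·m and M_B = 268.4 kN·m (hogging).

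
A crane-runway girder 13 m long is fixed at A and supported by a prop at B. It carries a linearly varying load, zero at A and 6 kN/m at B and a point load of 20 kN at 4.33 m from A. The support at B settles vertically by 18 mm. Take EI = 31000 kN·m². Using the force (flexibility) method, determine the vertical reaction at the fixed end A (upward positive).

R_A = 35.35 kN

Take the reaction at B as the redundant and release it; the primary structure is a cantilever fixed at A.
Downward deflection at the released point B due to the loads:
  triangular load, peak 6 at the free end: 11w₀L⁴/(120EI) = 15709/EI
  point load 20 at a = 4.33: Pa²(3L − a)/(6EI) = 2167/EI
  δ_0 = 17875/EI
Flexibility coefficient — unit upward force at B: δ_{BB} = L³/(3EI) = 732.3/EI.
With EI = 31000 kN·m²: δ_0 = 0.57662 m and δ_{BB} = 0.023624 m/kN.
Compatibility — the beam at B must follow the support down by 0.018 m: δ_0 − R_B·δ_{BB} = 0.018, so R_B = (0.57662 − 0.018)/0.023624 = 23.65 kN.
Vertical equilibrium: R_A = ΣP − R_B = 59 − 23.65 = 35.35 kN.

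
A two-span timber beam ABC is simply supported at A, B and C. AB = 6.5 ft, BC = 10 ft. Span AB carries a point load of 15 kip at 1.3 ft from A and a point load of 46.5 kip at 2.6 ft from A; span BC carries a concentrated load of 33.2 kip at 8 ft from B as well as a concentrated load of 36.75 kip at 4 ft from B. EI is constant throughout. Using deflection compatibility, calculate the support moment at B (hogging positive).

Insert a hinge at B; M_B is the redundant, and each span becomes simply supported.
End slopes at the hinge B, treating each span as simply supported:
  span AB: point load 15 at a = 1.3: Pab(L + a)/(6LEI) = 20.28/EI
  span AB: point load 46.5 at a = 2.6: Pab(L + a)/(6LEI) = 110/EI
  span BC: point load 33.2 at a = 8: Pab(L + b)/(6LEI) = 106.2/EI
  span BC: point load 36.75 at a = 4: Pab(L + b)/(6LEI) = 235.2/EI
  relative rotation θ_0 = (130.3 + 341.4)/EI = 471.7/EI
A unit hogging moment at B produces rotation L₁/(3EI) + L₂/(3EI) = 5.5/EI.
Compatibility: M_B·(L₁+L₂)/(3EI) = θ_0, giving M_B = 85.77 kip·ft (hogging).

M_B = 85.77 kip·ft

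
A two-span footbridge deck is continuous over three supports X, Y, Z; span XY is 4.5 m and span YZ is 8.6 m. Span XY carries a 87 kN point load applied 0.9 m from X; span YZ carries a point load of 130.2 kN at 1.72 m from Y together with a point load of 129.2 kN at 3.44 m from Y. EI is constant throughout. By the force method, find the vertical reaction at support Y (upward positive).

R_Y = 286.7 kN

Take M_Y as the redundant. Released structure: two simple spans XY and YZ with a hinge at Y.
Discontinuity in slope at Y on the released structure — sum the simple-span end rotations:
  span XY: point load 87 at a = 0.9: Pab(L + a)/(6LEI) = 56.38/EI
  span YZ: point load 130.2 at a = 1.72: Pab(L + b)/(6LEI) = 462.2/EI
  span YZ: point load 129.2 at a = 3.44: Pab(L + b)/(6LEI) = 611.6/EI
  relative rotation θ_0 = (56.38 + 1074)/EI = 1130/EI
A unit hogging moment at Y produces rotation L₁/(3EI) + L₂/(3EI) = 4.367/EI.
Slope continuity at Y: θ_0 = M_Y·4.367/EI, so M_Y = 1130/4.367 = 258.8 kN·m (hogging).
Span XY, ΣM about X with M_Y applied at Y: R_Y^{XY}·4.5 = 78.3 + 258.8, so R_Y^{XY} = 74.91 kN and R_X = 87 − 74.91 = 12.09 kN.
Span YZ, ΣM about Z: R_Y^{YZ}·8.6 = 1562 + 258.8, so R_Y^{YZ} = 211.8 kN and R_Z = 259.4 − 211.8 = 47.63 kN.
R_Y = 74.91 + 211.8 = 286.7 kN.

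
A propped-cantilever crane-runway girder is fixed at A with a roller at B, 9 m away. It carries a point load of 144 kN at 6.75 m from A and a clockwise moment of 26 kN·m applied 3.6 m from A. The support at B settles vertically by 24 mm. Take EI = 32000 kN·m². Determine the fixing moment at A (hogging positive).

M_A = 181.4 kN·m

Choose R_B as the redundant. The primary structure is the cantilever fixed at A.
Free-end deflection of the primary structure under the applied loading (downward +):
  point load 144 at a = 6.75: Pa²(3L − a)/(6EI) = 22143/EI
  clockwise couple 26 at a = 3.6: M₀a(2L − a)/(2EI) = 673.9/EI
  δ_0 = 22817/EI
Flexibility coefficient — unit upward force at B: δ_{BB} = L³/(3EI) = 243/EI.
With EI = 32000 kN·m²: δ_0 = 0.71304 m and δ_{BB} = 0.007594 m/kN.
Compatibility — the beam at B must follow the support down by 0.024 m: δ_0 − R_B·δ_{BB} = 0.024, so R_B = (0.71304 − 0.024)/0.007594 = 90.74 kN.
Moment equilibrium about A: M_A = Σ(load moments about A) − R_B·L = 998 − 90.74×9 = 181.4 kN·m.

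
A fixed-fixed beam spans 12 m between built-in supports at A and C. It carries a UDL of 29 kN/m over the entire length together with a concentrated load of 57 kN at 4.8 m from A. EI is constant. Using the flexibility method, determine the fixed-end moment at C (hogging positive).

Release both end moments; the primary structure is a simply-supported span AC with redundants M_A and M_C.
On the primary (simply-supported) span, the end slopes from the loading are:
  at A: UDL 29: wL³/(24EI) = 2088/EI
  at C: UDL 29: wL³/(24EI) = 2088/EI
  at A: point load 57 at a = 4.8: Pab(L + b)/(6LEI) = 525.3/EI
  at C: point load 57 at a = 4.8: Pab(L + a)/(6LEI) = 459.6/EI
  θ_A0 = 2613/EI,  θ_C0 = 2548/EI
Flexibility coefficients: a unit moment at one end gives L/(3EI) there and L/(6EI) at the far end, so f₁₁ = f₂₂ = 4/EI and f₁₂ = f₂₁ = 2/EI.
Compatibility — zero rotation at each built-in end:
  4 M_A + 2 M_C = 2613
  2 M_A + 4 M_C = 2548
Solving the pair gives M_A = 446.5 kN·m and M_C = 413.7 kN·m (hogging).

M_C = 413.7 kN·m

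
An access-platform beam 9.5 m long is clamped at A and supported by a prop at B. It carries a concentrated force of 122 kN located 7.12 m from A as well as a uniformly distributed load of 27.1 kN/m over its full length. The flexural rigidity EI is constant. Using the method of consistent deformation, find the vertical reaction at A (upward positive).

R_A = 205.8 kN

Remove the prop at B; the released (primary) structure is a cantilever built in at A.
Deflection at B on the released cantilever, summing each load's contribution:
  point load 122 at a = 7.12: Pa²(3L − a)/(6EI) = 22038/EI
  UDL 27.1: wL⁴/(8EI) = 27591/EI
  δ_0 = 49630/EI
Flexibility coefficient — unit upward force at B: δ_{BB} = L³/(3EI) = 285.8/EI.
Compatibility at B: δ_0 − R_B·δ_{BB} = 0, so R_B = 49630/285.8 = 173.7 kN.
Vertical equilibrium: R_A = ΣP − R_B = 379.4 − 173.7 = 205.8 kN.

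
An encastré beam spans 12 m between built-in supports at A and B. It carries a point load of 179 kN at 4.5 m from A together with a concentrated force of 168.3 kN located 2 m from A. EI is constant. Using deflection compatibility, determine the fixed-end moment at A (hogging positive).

M_A = 548.4 kN·m

Take the two fixed-end moments M_A, M_B as redundants; the released structure is the simple span AB.
End rotations of the released simple span under the applied load (×1/EI):
  at A: point load 179 at a = 4.5: Pab(L + b)/(6LEI) = 1636/EI
  at B: point load 179 at a = 4.5: Pab(L + a)/(6LEI) = 1384/EI
  at A: point load 168.3 at a = 2: Pab(L + b)/(6LEI) = 1028/EI
  at B: point load 168.3 at a = 2: Pab(L + a)/(6LEI) = 654.5/EI
  θ_A0 = 2665/EI,  θ_B0 = 2039/EI
Flexibility coefficients: a unit moment at one end gives L/(3EI) there and L/(6EI) at the far end, so f₁₁ = f₂₂ = 4/EI and f₁₂ = f₂₁ = 2/EI.
Compatibility — zero rotation at each built-in end:
  4 M_A + 2 M_B = 2665
  2 M_A + 4 M_B = 2039
Solving the pair gives M_A = 548.4 kN·m and M_B = 235.5 kN·m (hogging).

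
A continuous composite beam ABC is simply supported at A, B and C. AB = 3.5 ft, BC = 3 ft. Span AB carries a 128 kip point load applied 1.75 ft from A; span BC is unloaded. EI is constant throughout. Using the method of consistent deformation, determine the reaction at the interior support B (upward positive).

Insert a hinge at B; M_B is the redundant, and each span becomes simply supported.
End slopes at the hinge B, treating each span as simply supported:
  span AB: point load 128 at a = 1.75: Pab(L + a)/(6LEI) = 98/EI
  relative rotation θ_0 = (98 + 0)/EI = 98/EI
A unit hogging moment at B produces rotation L₁/(3EI) + L₂/(3EI) = 2.167/EI.
Slope continuity at B: θ_0 = M_B·2.167/EI, so M_B = 98/2.167 = 45.23 kip·ft (hogging).
Span AB, ΣM about A with M_B applied at B: R_B^{AB}·3.5 = 224 + 45.23, so R_B^{AB} = 76.92 kip and R_A = 128 − 76.92 = 51.08 kip.
Span BC, ΣM about C: R_B^{BC}·3 = 0 + 45.23, so R_B^{BC} = 15.08 kip and R_C = 0 − 15.08 = -15.08 kip.
R_B = 76.92 + 15.08 = 92 kip.

R_B = 92 kip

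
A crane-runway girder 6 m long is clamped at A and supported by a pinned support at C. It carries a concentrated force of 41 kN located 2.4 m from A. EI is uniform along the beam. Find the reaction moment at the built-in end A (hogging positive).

Choose R_C as the redundant. The primary structure is the cantilever fixed at A.
Deflection at C on the released cantilever, summing each load's contribution:
  point load 41 at a = 2.4: Pa²(3L − a)/(6EI) = 614/EI
Tip deflection under a unit load at C: L³/(3EI) = 72/EI.
Compatibility at C: δ_0 − R_C·δ_{CC} = 0, so R_C = 614/72 = 8.528 kN.
Moment equilibrium about A: M_A = Σ(load moments about A) − R_C·L = 98.4 − 8.528×6 = 47.23 kN·m.

M_A = 47.23 kN·m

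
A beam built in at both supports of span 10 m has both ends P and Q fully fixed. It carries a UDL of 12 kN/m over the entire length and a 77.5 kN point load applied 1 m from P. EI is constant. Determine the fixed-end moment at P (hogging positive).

Release both end moments; the primary structure is a simply-supported span PQ with redundants M_P and M_Q.
On the primary (simply-supported) span, the end slopes from the loading are:
  at P: UDL 12: wL³/(24EI) = 500/EI
  at Q: UDL 12: wL³/(24EI) = 500/EI
  at P: point load 77.5 at a = 1: Pab(L + b)/(6LEI) = 220.9/EI
  at Q: point load 77.5 at a = 1: Pab(L + a)/(6LEI) = 127.9/EI
  θ_P0 = 720.9/EI,  θ_Q0 = 627.9/EI
Flexibility coefficients: a unit moment at one end gives L/(3EI) there and L/(6EI) at the far end, so f₁₁ = f₂₂ = 3.333/EI and f₁₂ = f₂₁ = 1.667/EI.
Compatibility — zero rotation at each built-in end:
  3.333 M_P + 1.667 M_Q = 720.9
  1.667 M_P + 3.333 M_Q = 627.9
Solving the pair gives M_P = 162.8 kN·m and M_Q = 107 kN·m (hogging).

M_P = 162.8 kN·m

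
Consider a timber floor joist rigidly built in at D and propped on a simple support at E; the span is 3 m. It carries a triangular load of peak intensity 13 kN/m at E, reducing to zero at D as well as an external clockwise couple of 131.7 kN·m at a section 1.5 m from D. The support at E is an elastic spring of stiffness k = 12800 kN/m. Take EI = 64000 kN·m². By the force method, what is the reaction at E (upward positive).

Remove the prop at E; the released (primary) structure is a cantilever built in at D.
Primary-structure tip deflection at E by superposition:
  triangular load, peak 13 at the free end: 11w₀L⁴/(120EI) = 96.53/EI
  clockwise couple 131.7 at a = 1.5: M₀a(2L − a)/(2EI) = 444.5/EI
  δ_0 = 541/EI
Tip deflection under a unit load at E: L³/(3EI) = 9/EI.
With EI = 64000 kN·m²: δ_0 = 0.008453 m and δ_{EE} = 0.000141 m/kN.
Compatibility — the spring shortens by R_E/k under the reaction it provides: δ_0 − R_E·δ_{EE} = R_E/k. With 1/k = 0.000078 m/kN, R_E = δ_0 / (δ_{EE} + 1/k) = 0.008453 / (0.000141 + 0.000078) = 38.64 kN.

R_E = 38.64 kN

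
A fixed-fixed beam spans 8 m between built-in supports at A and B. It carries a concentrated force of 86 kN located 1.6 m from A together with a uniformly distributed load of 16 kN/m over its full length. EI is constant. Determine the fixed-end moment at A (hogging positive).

M_A = 173.4 kN·m

Take the two fixed-end moments M_A, M_B as redundants; the released structure is the simple span AB.
End rotations of the released simple span under the applied load (×1/EI):
  at A: point load 86 at a = 1.6: Pab(L + b)/(6LEI) = 264.2/EI
  at B: point load 86 at a = 1.6: Pab(L + a)/(6LEI) = 176.1/EI
  at A: UDL 16: wL³/(24EI) = 341.3/EI
  at B: UDL 16: wL³/(24EI) = 341.3/EI
  θ_A0 = 605.5/EI,  θ_B0 = 517.5/EI
Flexibility coefficients: a unit moment at one end gives L/(3EI) there and L/(6EI) at the far end, so f₁₁ = f₂₂ = 2.667/EI and f₁₂ = f₂₁ = 1.333/EI.
Compatibility — zero rotation at each built-in end:
  2.667 M_A + 1.333 M_B = 605.5
  1.333 M_A + 2.667 M_B = 517.5
Solving the pair gives M_A = 173.4 kN·m and M_B = 107.3 kN·m (hogging).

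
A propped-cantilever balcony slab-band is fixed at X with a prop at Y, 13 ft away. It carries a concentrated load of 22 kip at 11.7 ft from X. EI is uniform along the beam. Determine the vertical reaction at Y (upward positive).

R_Y = 18.71 kip

Remove the prop at Y; the released (primary) structure is a cantilever built in at X.
Deflection at Y on the released cantilever, summing each load's contribution:
  point load 22 at a = 11.7: Pa²(3L − a)/(6EI) = 13703/EI
Tip deflection under a unit load at Y: L³/(3EI) = 732.3/EI.
The prop prevents deflection at Y: R_Y = δ_0/δ_{YY} = 13703/732.3 = 18.71 kip.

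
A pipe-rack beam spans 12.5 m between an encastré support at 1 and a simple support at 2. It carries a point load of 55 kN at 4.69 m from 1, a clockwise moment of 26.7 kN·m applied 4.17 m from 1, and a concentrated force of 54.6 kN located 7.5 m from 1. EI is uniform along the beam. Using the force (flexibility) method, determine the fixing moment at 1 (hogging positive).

Remove the prop at 2; the released (primary) structure is a cantilever built in at 1.
Deflection at 2 on the released cantilever, summing each load's contribution:
  point load 55 at a = 4.69: Pa²(3L − a)/(6EI) = 6616/EI
  clockwise couple 26.7 at a = 4.17: M₀a(2L − a)/(2EI) = 1160/EI
  point load 54.6 at a = 7.5: Pa²(3L − a)/(6EI) = 15356/EI
  δ_0 = 23131/EI
Tip deflection under a unit load at 2: L³/(3EI) = 651/EI.
The prop prevents deflection at 2: R_2 = δ_0/δ_{22} = 23131/651 = 35.53 kN.
Moment equilibrium about 1: M_1 = Σ(load moments about 1) − R_2·L = 694.1 − 35.53×12.5 = 250 kN·m.

M_1 = 250 kN·m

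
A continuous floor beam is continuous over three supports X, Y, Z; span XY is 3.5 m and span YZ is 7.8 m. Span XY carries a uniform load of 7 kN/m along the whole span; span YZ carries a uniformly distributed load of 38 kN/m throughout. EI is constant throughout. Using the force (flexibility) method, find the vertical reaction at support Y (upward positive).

Release continuity at Y by inserting a hinge; the redundant is the internal moment M_Y. The primary structure is two simply-supported spans XY and YZ.
End slopes at the hinge Y, treating each span as simply supported:
  span XY: UDL 7: wL³/(24EI) = 12.51/EI
  span YZ: UDL 38: wL³/(24EI) = 751.4/EI
  relative rotation θ_0 = (12.51 + 751.4)/EI = 763.9/EI
A unit hogging moment at Y produces rotation L₁/(3EI) + L₂/(3EI) = 3.767/EI.
Slope continuity at Y: θ_0 = M_Y·3.767/EI, so M_Y = 763.9/3.767 = 202.8 kN·m (hogging).
Span XY, ΣM about X with M_Y applied at Y: R_Y^{XY}·3.5 = 42.88 + 202.8, so R_Y^{XY} = 70.19 kN and R_X = 24.5 − 70.19 = -45.69 kN.
Span YZ, ΣM about Z: R_Y^{YZ}·7.8 = 1156 + 202.8, so R_Y^{YZ} = 174.2 kN and R_Z = 296.4 − 174.2 = 122.2 kN.
R_Y = 70.19 + 174.2 = 244.4 kN.

R_Y = 244.4 kN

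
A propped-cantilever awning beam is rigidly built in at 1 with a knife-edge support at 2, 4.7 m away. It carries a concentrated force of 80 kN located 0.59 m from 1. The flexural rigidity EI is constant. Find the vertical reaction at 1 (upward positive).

R_1 = 78.19 kN

Take the reaction at 2 as the redundant and release it; the primary structure is a cantilever fixed at 1.
Free-end deflection of the primary structure under the applied loading (downward +):
  point load 80 at a = 0.59: Pa²(3L − a)/(6EI) = 62.7/EI
Flexibility coefficient — unit upward force at 2: δ_{22} = L³/(3EI) = 34.61/EI.
The prop prevents deflection at 2: R_2 = δ_0/δ_{22} = 62.7/34.61 = 1.812 kN.
Vertical equilibrium: R_1 = ΣP − R_2 = 80 − 1.812 = 78.19 kN.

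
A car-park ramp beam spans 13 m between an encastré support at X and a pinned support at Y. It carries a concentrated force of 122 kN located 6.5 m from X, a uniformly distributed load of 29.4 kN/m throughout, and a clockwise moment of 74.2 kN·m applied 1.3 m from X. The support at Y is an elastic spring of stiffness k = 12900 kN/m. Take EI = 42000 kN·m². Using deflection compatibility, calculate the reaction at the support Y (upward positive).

R_Y = 182.3 kN

Take the reaction at Y as the redundant and release it; the primary structure is a cantilever fixed at X.
Deflection at Y on the released cantilever, summing each load's contribution:
  point load 122 at a = 6.5: Pa²(3L − a)/(6EI) = 27920/EI
  UDL 29.4: wL⁴/(8EI) = 104962/EI
  clockwise couple 74.2 at a = 1.3: M₀a(2L − a)/(2EI) = 1191/EI
  δ_0 = 134073/EI
Tip deflection under a unit load at Y: L³/(3EI) = 732.3/EI.
With EI = 42000 kN·m²: δ_0 = 3.1922 m and δ_{YY} = 0.017437 m/kN.
Compatibility — the spring shortens by R_Y/k under the reaction it provides: δ_0 − R_Y·δ_{YY} = R_Y/k. With 1/k = 0.000078 m/kN, R_Y = δ_0 / (δ_{YY} + 1/k) = 3.1922 / (0.017437 + 0.000078) = 182.3 kN.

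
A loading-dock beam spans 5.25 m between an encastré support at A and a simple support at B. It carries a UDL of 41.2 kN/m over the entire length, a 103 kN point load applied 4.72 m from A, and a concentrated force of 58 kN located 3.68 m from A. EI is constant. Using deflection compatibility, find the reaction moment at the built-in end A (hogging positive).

Release the roller at B. Primary structure: cantilever fixed at A.
Primary-structure tip deflection at B by superposition:
  UDL 41.2: wL⁴/(8EI) = 3912/EI
  point load 103 at a = 4.72: Pa²(3L − a)/(6EI) = 4218/EI
  point load 58 at a = 3.68: Pa²(3L − a)/(6EI) = 1580/EI
  δ_0 = 9711/EI
Tip deflection under a unit load at B: L³/(3EI) = 48.23/EI.
The prop prevents deflection at B: R_B = δ_0/δ_{BB} = 9711/48.23 = 201.3 kN.
Moment equilibrium about A: M_A = Σ(load moments about A) − R_B·L = 1267 − 201.3×5.25 = 210.4 kN·m.

M_A = 210.4 kN·m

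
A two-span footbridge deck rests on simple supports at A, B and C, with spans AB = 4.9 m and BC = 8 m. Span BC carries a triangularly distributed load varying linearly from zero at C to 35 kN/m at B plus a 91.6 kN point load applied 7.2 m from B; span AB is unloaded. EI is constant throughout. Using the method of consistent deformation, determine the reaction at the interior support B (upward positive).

Release continuity at B by inserting a hinge; the redundant is the internal moment M_B. The primary structure is two simply-supported spans AB and BC.
Rotations at B on the released spans (each span's end-slope, ×1/EI):
  span BC: triangular load, peak 35: w₀L³/(45EI) = 398.2/EI
  span BC: point load 91.6 at a = 7.2: Pab(L + b)/(6LEI) = 96.73/EI
  relative rotation θ_0 = (0 + 495)/EI = 495/EI
A unit hogging moment at B produces rotation L₁/(3EI) + L₂/(3EI) = 4.3/EI.
Compatibility: M_B·(L₁+L₂)/(3EI) = θ_0, giving M_B = 115.1 kN·m (hogging).
Span AB, ΣM about A with M_B applied at B: R_B^{AB}·4.9 = 0 + 115.1, so R_B^{AB} = 23.49 kN and R_A = 0 − 23.49 = -23.49 kN.
Span BC, ΣM about C: R_B^{BC}·8 = 819.9 + 115.1, so R_B^{BC} = 116.9 kN and R_C = 231.6 − 116.9 = 114.7 kN.
R_B = 23.49 + 116.9 = 140.4 kN.

R_B = 140.4 kN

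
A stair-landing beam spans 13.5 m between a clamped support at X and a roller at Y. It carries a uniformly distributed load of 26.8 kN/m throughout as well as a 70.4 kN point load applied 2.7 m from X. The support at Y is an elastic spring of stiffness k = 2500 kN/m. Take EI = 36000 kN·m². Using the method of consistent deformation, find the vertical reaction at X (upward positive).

R_X = 295 kN

Choose R_Y as the redundant. The primary structure is the cantilever fixed at X.
Free-end deflection of the primary structure under the applied loading (downward +):
  UDL 26.8: wL⁴/(8EI) = 111270/EI
  point load 70.4 at a = 2.7: Pa²(3L − a)/(6EI) = 3233/EI
  δ_0 = 114504/EI
Tip deflection under a unit load at Y: L³/(3EI) = 820.1/EI.
With EI = 36000 kN·m²: δ_0 = 3.1807 m and δ_{YY} = 0.022781 m/kN.
Compatibility — the spring shortens by R_Y/k under the reaction it provides: δ_0 − R_Y·δ_{YY} = R_Y/k. With 1/k = 0.0004 m/kN, R_Y = δ_0 / (δ_{YY} + 1/k) = 3.1807 / (0.022781 + 0.0004) = 137.2 kN.
Vertical equilibrium: R_X = ΣP − R_Y = 432.2 − 137.2 = 295 kN.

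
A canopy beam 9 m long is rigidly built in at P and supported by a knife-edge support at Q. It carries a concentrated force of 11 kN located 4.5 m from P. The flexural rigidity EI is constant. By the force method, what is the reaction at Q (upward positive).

Choose R_Q as the redundant. The primary structure is the cantilever fixed at P.
Free-end deflection of the primary structure under the applied loading (downward +):
  point load 11 at a = 4.5: Pa²(3L − a)/(6EI) = 835.3/EI
Tip deflection under a unit load at Q: L³/(3EI) = 243/EI.
Compatibility at Q: δ_0 − R_Q·δ_{QQ} = 0, so R_Q = 835.3/243 = 3.438 kN.

R_Q = 3.438 kN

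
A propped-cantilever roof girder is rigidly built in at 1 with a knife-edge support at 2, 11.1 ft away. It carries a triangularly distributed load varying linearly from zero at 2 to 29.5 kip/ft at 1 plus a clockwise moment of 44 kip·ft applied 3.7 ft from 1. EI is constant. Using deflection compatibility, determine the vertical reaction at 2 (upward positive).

Take the reaction at 2 as the redundant and release it; the primary structure is a cantilever fixed at 1.
Downward deflection at the released point 2 due to the loads:
  triangular load, peak 29.5 at the fixed end: w₀L⁴/(30EI) = 14928/EI
  clockwise couple 44 at a = 3.7: M₀a(2L − a)/(2EI) = 1506/EI
  δ_0 = 16434/EI
Flexibility coefficient — unit upward force at 2: δ_{22} = L³/(3EI) = 455.9/EI.
Compatibility at 2: δ_0 − R_2·δ_{22} = 0, so R_2 = 16434/455.9 = 36.05 kip.

R_2 = 36.05 kip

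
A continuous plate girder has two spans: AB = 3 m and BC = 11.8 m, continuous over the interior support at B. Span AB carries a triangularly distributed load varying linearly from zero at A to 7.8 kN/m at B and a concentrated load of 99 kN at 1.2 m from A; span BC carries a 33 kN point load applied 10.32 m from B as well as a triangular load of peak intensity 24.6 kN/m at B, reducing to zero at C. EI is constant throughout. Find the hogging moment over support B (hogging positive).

Take M_B as the redundant. Released structure: two simple spans AB and BC with a hinge at B.
Discontinuity in slope at B on the released structure — sum the simple-span end rotations:
  span AB: triangular load, peak 7.8: w₀L³/(45EI) = 4.68/EI
  span AB: point load 99 at a = 1.2: Pab(L + a)/(6LEI) = 49.9/EI
  span BC: point load 33 at a = 10.32: Pab(L + b)/(6LEI) = 94.54/EI
  span BC: triangular load, peak 24.6: w₀L³/(45EI) = 898.2/EI
  relative rotation θ_0 = (54.58 + 992.7)/EI = 1047/EI
A unit hogging moment at B produces rotation L₁/(3EI) + L₂/(3EI) = 4.933/EI.
Slope continuity at B: θ_0 = M_B·4.933/EI, so M_B = 1047/4.933 = 212.3 kN·m (hogging).

M_B = 212.3 kN·m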